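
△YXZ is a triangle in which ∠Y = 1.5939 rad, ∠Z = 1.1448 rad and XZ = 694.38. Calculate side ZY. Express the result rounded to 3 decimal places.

272.326

The third angle is ∠X = π − ∠Z − ∠Y = 0.4029 rad.
Law of sines: ZY = XZ·sin X/sin Y ≈ 272.33.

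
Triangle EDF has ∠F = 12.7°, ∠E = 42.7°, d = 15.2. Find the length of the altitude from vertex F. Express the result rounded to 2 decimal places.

10.31

The third angle is ∠D = 180° − ∠F − ∠E = 124.60°.
Law of sines: e = d·sin E/sin D ≈ 12.523.
Law of sines: f = d·sin F/sin D ≈ 4.0597.
Area = ½·d·e·sin F ≈ 20.924.
The altitude from F has length 2·area/f ≈ 10.308.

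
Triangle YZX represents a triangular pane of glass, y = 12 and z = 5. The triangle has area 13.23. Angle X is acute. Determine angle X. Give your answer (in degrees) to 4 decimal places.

From area = ½·y·z·sin X, we get sin X = 2·area/(y·z) ≈ 0.44100.
Taking the acute solution, ∠X ≈ 26.17°.

26.1677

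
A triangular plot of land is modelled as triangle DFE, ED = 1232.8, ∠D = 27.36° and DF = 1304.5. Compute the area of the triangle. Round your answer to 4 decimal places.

369545.3165

Area = ½·ED·DF·sin D ≈ 3.6955e+05.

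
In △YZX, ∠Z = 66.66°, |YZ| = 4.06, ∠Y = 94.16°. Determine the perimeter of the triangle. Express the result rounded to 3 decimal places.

The third angle is ∠X = 180° − ∠Y − ∠Z = 19.18°.
Law of sines: |ZX| = |YZ|·sin Y/sin X ≈ 12.325.
Law of sines: |XY| = |YZ|·sin Z/sin X ≈ 11.347.
Semiperimeter s = (12.325+11.347+4.06)/2 = 13.866.
Perimeter = 12.325 + 11.347 + 4.06 = 27.732.

27.732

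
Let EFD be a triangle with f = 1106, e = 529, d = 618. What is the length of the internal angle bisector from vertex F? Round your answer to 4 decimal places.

By the law of cosines, cos F = (d² + e² − f²) / (2·d·e) ≈ -0.85872, so ∠F ≈ 2.604 rad.
The bisector from F has length 2·d·e·cos(∠F/2)/(d+e) ≈ 151.51.

t_F ≈ 151.5065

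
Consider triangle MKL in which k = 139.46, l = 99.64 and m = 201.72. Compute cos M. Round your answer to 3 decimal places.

cos M ≈ -0.407

By the law of cosines, cos M = (k² + l² − m²) / (2·k·l) ≈ -0.40709, so ∠M ≈ 114.02°.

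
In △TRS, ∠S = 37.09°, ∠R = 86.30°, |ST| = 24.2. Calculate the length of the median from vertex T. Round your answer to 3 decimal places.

17.241

The third angle is ∠T = 180° − ∠R − ∠S = 56.61°.
Law of sines: |RS| = |ST|·sin T/sin R ≈ 20.248.
Law of sines: |TR| = |ST|·sin S/sin R ≈ 14.625.
Median from T: ½√(2·|ST|² + 2·|TR|² − |RS|²) ≈ 17.241.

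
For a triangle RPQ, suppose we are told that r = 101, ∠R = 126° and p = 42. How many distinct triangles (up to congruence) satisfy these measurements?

1

p·sin R = 42·sin(126°) ≈ 33.98.
Since ∠R is not acute, a triangle exists only if r > p; here r > p, so there is exactly one triangle.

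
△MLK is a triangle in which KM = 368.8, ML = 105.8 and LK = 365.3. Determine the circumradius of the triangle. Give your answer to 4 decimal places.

R ≈ 185.5586

By the law of cosines, cos M = (KM² + ML² − LK²) / (2·KM·ML) ≈ 0.17636, so ∠M ≈ 79.84°.
Circumradius = LK/(2 sin M) ≈ 185.56.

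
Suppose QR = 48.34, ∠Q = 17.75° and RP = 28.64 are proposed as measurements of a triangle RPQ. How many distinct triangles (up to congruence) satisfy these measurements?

2

QR·sin Q = 48.34·sin(17.75°) ≈ 14.74.
Since QR sin Q < RP < QR (14.74 < 28.64 < 48.34), two triangles exist.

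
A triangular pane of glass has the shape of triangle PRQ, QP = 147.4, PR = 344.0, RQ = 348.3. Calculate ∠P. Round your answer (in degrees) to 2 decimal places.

By the law of cosines, cos P = (QP² + PR² − RQ²) / (2·QP·PR) ≈ 0.18489, so ∠P ≈ 79.35°.

79.35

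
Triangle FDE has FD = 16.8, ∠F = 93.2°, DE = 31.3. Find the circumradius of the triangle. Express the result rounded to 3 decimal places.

R ≈ 15.674

Law of sines: sin E = FD·sin F/DE ≈ 0.53590.
Since DE ≥ FD, only the acute value applies: ∠E ≈ 32.41°.
Then ∠D = 180° − ∠F − ∠E ≈ 54.39°.
Law of sines gives EF = DE·sin D/sin F ≈ 25.488.
Circumradius = DE/(2 sin F) ≈ 15.674.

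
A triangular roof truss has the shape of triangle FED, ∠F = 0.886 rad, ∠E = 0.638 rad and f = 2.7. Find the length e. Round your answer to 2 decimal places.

The third angle is ∠D = π − ∠F − ∠E = 1.618 rad.
Law of sines: e = f·sin E/sin F ≈ 2.0762.

2.08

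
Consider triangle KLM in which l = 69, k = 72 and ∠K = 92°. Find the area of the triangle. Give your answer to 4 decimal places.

Law of sines: sin L = l·sin K/k ≈ 0.95775.
Since k ≥ l, only the acute value applies: ∠L ≈ 73.29°.
Then ∠M = 180° − ∠K − ∠L ≈ 14.71°.
Law of sines gives m = k·sin M/sin K ≈ 18.299.
Area = ½·k·l·sin M ≈ 630.94.

area ≈ 630.9444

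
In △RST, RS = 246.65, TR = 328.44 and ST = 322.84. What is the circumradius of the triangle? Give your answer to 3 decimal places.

175.956

By the law of cosines, cos R = (TR² + RS² − ST²) / (2·TR·RS) ≈ 0.39800, so ∠R ≈ 66.55°.
Circumradius = ST/(2 sin R) ≈ 175.96.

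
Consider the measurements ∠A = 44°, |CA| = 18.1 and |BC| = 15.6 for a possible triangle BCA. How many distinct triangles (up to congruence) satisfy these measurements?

2

|CA|·sin A = 18.1·sin(44°) ≈ 12.57.
Since |CA| sin A < |BC| < |CA| (12.57 < 15.6 < 18.1), two triangles exist.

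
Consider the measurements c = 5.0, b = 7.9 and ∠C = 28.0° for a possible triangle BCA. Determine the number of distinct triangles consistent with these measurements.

b·sin C = 7.9·sin(28.0°) ≈ 3.709.
Since b sin C < c < b (3.709 < 5.0 < 7.9), two triangles exist.

2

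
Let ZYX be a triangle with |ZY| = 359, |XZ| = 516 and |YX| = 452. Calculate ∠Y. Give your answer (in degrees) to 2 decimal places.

∠Y ≈ 78.10°

By the law of cosines, cos Y = (|ZY|² + |YX|² − |XZ|²) / (2·|ZY|·|YX|) ≈ 0.20623, so ∠Y ≈ 78.10°.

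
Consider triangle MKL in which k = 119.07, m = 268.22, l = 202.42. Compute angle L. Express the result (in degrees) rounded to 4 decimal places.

By the law of cosines, cos L = (m² + k² − l²) / (2·m·k) ≈ 0.70680, so ∠L ≈ 45.03°.

45.0252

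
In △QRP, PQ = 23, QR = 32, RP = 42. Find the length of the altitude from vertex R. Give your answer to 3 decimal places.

h_R ≈ 31.670

Semiperimeter s = (42 + 23 + 32)/2 = 48.5.
Heron's formula: area = √(48.5·6.5·25.5·16.5) ≈ 364.2.
The altitude from R has length 2·area/PQ ≈ 31.67.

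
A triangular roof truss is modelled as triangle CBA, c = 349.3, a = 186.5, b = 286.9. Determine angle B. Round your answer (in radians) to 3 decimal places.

∠B ≈ 0.962 rad

By the law of cosines, cos B = (a² + c² − b²) / (2·a·c) ≈ 0.57166, so ∠B ≈ 0.962 rad.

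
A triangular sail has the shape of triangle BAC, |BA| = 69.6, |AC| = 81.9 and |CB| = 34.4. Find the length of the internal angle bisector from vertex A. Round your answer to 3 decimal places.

73.528

By the law of cosines, cos A = (|BA|² + |AC|² − |CB|²) / (2·|BA|·|AC|) ≈ 0.90947, so ∠A ≈ 24.57°.
The bisector from A has length 2·|BA|·|AC|·cos(∠A/2)/(|BA|+|AC|) ≈ 73.528.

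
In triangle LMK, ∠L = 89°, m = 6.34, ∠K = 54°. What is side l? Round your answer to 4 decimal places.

10.5332

The third angle is ∠M = 180° − ∠K − ∠L = 37.00°.
Law of sines: l = m·sin L/sin M ≈ 10.533.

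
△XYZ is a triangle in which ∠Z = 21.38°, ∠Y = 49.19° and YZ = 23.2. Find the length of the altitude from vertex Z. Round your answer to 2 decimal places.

h_Z ≈ 17.56

The third angle is ∠X = 180° − ∠Y − ∠Z = 109.43°.
Law of sines: ZX = YZ·sin Y/sin X ≈ 18.62.
Law of sines: XY = YZ·sin Z/sin X ≈ 8.9684.
Area = ½·YZ·ZX·sin Z ≈ 78.741.
The altitude from Z has length 2·area/XY ≈ 17.56.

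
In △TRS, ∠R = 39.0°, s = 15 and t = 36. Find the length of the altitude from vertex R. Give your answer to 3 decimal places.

By the law of cosines, r² = s² + t² − 2·s·t·cos R = 681.68, so r ≈ 26.109.
Area = ½·s·t·sin R ≈ 169.92.
The altitude from R has length 2·area/r ≈ 13.016.

13.016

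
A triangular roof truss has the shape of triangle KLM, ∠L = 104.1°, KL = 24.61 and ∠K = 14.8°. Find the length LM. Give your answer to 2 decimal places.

7.18

The third angle is ∠M = 180° − ∠K − ∠L = 61.10°.
Law of sines: LM = KL·sin K/sin M ≈ 7.1808.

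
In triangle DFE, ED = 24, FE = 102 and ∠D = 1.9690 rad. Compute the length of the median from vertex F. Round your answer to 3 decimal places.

m_F ≈ 95.561

Law of sines: sin F = ED·sin D/FE ≈ 0.21688.
Since FE ≥ ED, only the acute value applies: ∠F ≈ 0.2186 rad.
Then ∠E = π − ∠D − ∠F ≈ 0.9540 rad.
Law of sines gives DF = FE·sin E/sin D ≈ 90.266.
Median from F: ½√(2·DF² + 2·FE² − ED²) ≈ 95.561.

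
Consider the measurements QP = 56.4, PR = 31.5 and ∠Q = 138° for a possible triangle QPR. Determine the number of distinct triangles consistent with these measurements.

QP·sin Q = 56.4·sin(138°) ≈ 37.74.
Since ∠Q is not acute, a triangle exists only if PR > QP; here PR ≤ QP, so there is no triangle.

0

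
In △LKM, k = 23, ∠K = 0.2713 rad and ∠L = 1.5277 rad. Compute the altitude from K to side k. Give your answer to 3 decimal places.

83.523

The third angle is ∠M = π − ∠L − ∠K = 1.3426 rad.
Law of sines: l = k·sin L/sin K ≈ 85.746.
Law of sines: m = k·sin M/sin K ≈ 83.601.
Area = ½·k·l·sin M ≈ 960.52.
The altitude from K has length 2·area/k ≈ 83.523.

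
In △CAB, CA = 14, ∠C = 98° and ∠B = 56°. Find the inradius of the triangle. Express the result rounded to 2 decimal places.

The third angle is ∠A = 180° − ∠B − ∠C = 26.00°.
Law of sines: AB = CA·sin C/sin B ≈ 16.723.
Law of sines: BC = CA·sin A/sin B ≈ 7.4028.
Area = ½·CA·AB·sin A ≈ 51.315.
Semiperimeter s = (16.723+7.4028+14)/2 = 19.063.
Inradius = area/s = 51.315/19.063 ≈ 2.6919.

r ≈ 2.69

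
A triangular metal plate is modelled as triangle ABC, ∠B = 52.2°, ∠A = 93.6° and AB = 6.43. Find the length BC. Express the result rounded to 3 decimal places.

The third angle is ∠C = 180° − ∠A − ∠B = 34.20°.
Law of sines: BC = AB·sin A/sin C ≈ 11.417.

11.417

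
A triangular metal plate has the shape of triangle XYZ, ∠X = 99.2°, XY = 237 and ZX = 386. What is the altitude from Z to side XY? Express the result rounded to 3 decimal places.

By the law of cosines, YZ² = ZX² + XY² − 2·ZX·XY·cos X = 2.3442e+05, so YZ ≈ 484.17.
Area = ½·ZX·XY·sin X ≈ 45153.
The altitude from Z has length 2·area/XY ≈ 381.03.

h_Z ≈ 381.035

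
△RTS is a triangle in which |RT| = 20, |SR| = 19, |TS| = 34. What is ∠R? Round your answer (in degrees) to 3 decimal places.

∠R ≈ 121.315°

By the law of cosines, cos R = (|SR|² + |RT|² − |TS|²) / (2·|SR|·|RT|) ≈ -0.51974, so ∠R ≈ 121.31°.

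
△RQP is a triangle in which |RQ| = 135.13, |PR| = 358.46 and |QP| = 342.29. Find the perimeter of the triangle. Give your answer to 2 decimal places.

835.88

Perimeter = 342.29 + 358.46 + 135.13 = 835.88.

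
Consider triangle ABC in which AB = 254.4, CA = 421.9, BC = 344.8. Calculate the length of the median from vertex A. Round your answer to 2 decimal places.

302.72

Median from A: ½√(2·CA² + 2·AB² − BC²) ≈ 302.72.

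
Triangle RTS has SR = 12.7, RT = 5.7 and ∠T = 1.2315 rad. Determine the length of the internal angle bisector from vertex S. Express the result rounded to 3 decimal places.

Law of sines: sin S = RT·sin T/SR ≈ 0.42323.
Since SR ≥ RT, only the acute value applies: ∠S ≈ 0.4370 rad.
Then ∠R = π − ∠T − ∠S ≈ 1.4731 rad.
Law of sines gives TS = SR·sin R/sin T ≈ 13.404.
The bisector from S has length 2·TS·SR·cos(∠S/2)/(TS+SR) ≈ 12.732.

12.732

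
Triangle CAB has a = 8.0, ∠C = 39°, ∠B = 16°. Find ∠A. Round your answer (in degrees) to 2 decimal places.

∠A ≈ 125.00°

The third angle is ∠A = 180° − ∠B − ∠C = 125.00°.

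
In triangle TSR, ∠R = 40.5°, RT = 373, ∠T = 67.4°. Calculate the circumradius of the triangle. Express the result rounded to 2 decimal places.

195.99

The third angle is ∠S = 180° − ∠R − ∠T = 72.10°.
Law of sines: SR = RT·sin T/sin S ≈ 361.87.
Law of sines: TS = RT·sin R/sin S ≈ 254.57.
Circumradius = RT/(2 sin S) ≈ 195.99.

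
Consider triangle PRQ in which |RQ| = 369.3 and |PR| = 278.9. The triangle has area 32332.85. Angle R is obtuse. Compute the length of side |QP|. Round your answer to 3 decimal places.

From area = ½·|PR|·|RQ|·sin R, we get sin R = 2·area/(|PR|·|RQ|) ≈ 0.62784.
Taking the obtuse solution, ∠R ≈ 141.11°.
Law of cosines then gives |QP| ≈ 611.97.

611.967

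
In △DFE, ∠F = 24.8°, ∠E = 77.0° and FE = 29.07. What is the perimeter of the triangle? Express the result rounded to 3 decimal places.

The third angle is ∠D = 180° − ∠F − ∠E = 78.20°.
Law of sines: ED = FE·sin F/sin D ≈ 12.457.
Law of sines: DF = FE·sin E/sin D ≈ 28.936.
Semiperimeter s = (29.07+12.457+28.936)/2 = 35.232.
Perimeter = 29.07 + 12.457 + 28.936 = 70.463.

perimeter ≈ 70.463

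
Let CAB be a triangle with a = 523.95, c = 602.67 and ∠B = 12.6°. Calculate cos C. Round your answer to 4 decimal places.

cos C ≈ -0.4388

By the law of cosines, b² = c² + a² − 2·c·a·cos B = 21406, so b ≈ 146.31.
Law of cosines again: cos C = (a² + b² − c²)/(2·a·b) ≈ -0.43884, so ∠C ≈ 116.03°.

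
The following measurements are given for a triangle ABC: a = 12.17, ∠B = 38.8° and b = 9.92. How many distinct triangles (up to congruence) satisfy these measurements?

a·sin B = 12.17·sin(38.8°) ≈ 7.626.
Since a sin B < b < a (7.626 < 9.92 < 12.17), two triangles exist.

2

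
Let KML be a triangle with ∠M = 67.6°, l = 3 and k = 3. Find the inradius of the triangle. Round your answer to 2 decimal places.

By the law of cosines, m² = l² + k² − 2·l·k·cos M = 11.141, so m ≈ 3.3378.
Area = ½·l·k·sin M ≈ 4.1605.
Semiperimeter s = (3+3.3378+3)/2 = 4.6689.
Inradius = area/s = 4.1605/4.6689 ≈ 0.8911.

r ≈ 0.89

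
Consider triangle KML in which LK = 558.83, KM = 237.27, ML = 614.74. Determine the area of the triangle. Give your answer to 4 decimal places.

area ≈ 66255.8647

Semiperimeter s = (614.74 + 558.83 + 237.27)/2 = 705.42.
Heron's formula: area = √(705.42·90.68·146.59·468.15) ≈ 66256.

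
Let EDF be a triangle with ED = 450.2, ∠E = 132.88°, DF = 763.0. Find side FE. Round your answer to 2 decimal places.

Law of sines: sin F = ED·sin E/DF ≈ 0.43237.
Since DF ≥ ED, only the acute value applies: ∠F ≈ 25.62°.
Then ∠D = 180° − ∠E − ∠F ≈ 21.50°.
Law of sines gives FE = DF·sin D/sin E ≈ 381.65.

381.65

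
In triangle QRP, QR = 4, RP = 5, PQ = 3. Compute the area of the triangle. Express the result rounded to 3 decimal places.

area ≈ 6.000

Semiperimeter s = (5 + 3 + 4)/2 = 6.
Heron's formula: area = √(6·1·3·2) ≈ 6.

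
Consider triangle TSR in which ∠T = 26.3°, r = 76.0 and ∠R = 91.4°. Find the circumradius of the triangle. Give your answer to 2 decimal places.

The third angle is ∠S = 180° − ∠R − ∠T = 62.30°.
Law of sines: t = r·sin T/sin R ≈ 33.683.
Law of sines: s = r·sin S/sin R ≈ 67.31.
Circumradius = r/(2 sin R) ≈ 38.011.

38.01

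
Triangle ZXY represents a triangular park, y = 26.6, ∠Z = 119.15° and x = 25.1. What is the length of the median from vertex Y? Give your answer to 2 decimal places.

33.65

By the law of cosines, z² = x² + y² − 2·x·y·cos Z = 1988, so z ≈ 44.587.
Median from Y: ½√(2·z² + 2·x² − y²) ≈ 33.647.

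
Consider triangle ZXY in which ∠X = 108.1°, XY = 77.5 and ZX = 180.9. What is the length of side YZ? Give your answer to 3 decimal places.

217.812

By the law of cosines, YZ² = ZX² + XY² − 2·ZX·XY·cos X = 47442, so YZ ≈ 217.81.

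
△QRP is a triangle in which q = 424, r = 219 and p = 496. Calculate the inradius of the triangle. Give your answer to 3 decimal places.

81.128

Semiperimeter s = (424 + 219 + 496)/2 = 569.5.
Heron's formula: area = √(569.5·145.5·350.5·73.5) ≈ 46203.
Inradius = area/s = 46203/569.5 ≈ 81.128.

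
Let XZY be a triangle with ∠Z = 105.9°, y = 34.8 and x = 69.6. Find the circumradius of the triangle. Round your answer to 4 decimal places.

44.6691

By the law of cosines, z² = y² + x² − 2·y·x·cos Z = 7382.3, so z ≈ 85.92.
Area = ½·y·x·sin Z ≈ 1164.7.
Circumradius = z/(2 sin Z) ≈ 44.669.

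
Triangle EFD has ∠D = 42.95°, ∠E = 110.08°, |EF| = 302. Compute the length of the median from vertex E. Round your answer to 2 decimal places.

m_E ≈ 149.94

The third angle is ∠F = 180° − ∠D − ∠E = 26.97°.
Law of sines: |FD| = |EF|·sin E/sin D ≈ 416.29.
Law of sines: |DE| = |EF|·sin F/sin D ≈ 201.02.
Median from E: ½√(2·|DE|² + 2·|EF|² − |FD|²) ≈ 149.94.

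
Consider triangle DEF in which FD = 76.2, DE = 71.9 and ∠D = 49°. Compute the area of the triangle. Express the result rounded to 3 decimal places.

Area = ½·FD·DE·sin D ≈ 2067.4.

area ≈ 2067.444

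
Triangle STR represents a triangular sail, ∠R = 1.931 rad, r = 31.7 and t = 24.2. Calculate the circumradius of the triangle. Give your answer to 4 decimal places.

Law of sines: sin T = t·sin R/r ≈ 0.71442.
Since r ≥ t, only the acute value applies: ∠T ≈ 0.796 rad.
Then ∠S = π − ∠R − ∠T ≈ 0.415 rad.
Law of sines gives s = r·sin S/sin R ≈ 13.652.
Circumradius = r/(2 sin R) ≈ 16.937.

16.9369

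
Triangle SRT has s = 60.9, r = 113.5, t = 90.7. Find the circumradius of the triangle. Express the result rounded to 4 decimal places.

By the law of cosines, cos S = (r² + t² − s²) / (2·r·t) ≈ 0.84511, so ∠S ≈ 32.32°.
Circumradius = s/(2 sin S) ≈ 56.96.

56.9596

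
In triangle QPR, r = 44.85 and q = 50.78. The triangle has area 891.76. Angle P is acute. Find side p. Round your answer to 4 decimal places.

From area = ½·r·q·sin P, we get sin P = 2·area/(r·q) ≈ 0.78311.
Taking the acute solution, ∠P ≈ 0.900 rad.
Law of cosines then gives p ≈ 41.922.

41.9222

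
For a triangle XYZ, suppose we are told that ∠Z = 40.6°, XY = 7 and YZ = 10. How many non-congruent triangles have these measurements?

2

YZ·sin Z = 10·sin(40.6°) ≈ 6.508.
Since YZ sin Z < XY < YZ (6.508 < 7 < 10), two triangles exist.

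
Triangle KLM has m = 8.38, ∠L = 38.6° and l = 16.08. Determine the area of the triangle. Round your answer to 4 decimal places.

Law of sines: sin M = m·sin L/l ≈ 0.32513.
Since l ≥ m, only the acute value applies: ∠M ≈ 18.97°.
Then ∠K = 180° − ∠L − ∠M ≈ 122.43°.
Law of sines gives k = l·sin K/sin L ≈ 21.755.
Area = ½·l·m·sin K ≈ 56.87.

56.8701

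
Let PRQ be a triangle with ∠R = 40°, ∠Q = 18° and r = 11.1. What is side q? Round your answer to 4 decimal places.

5.3363

The third angle is ∠P = 180° − ∠R − ∠Q = 122.00°.
Law of sines: q = r·sin Q/sin R ≈ 5.3363.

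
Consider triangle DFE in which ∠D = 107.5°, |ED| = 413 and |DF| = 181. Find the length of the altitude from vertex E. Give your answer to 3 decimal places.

h_E ≈ 393.885

By the law of cosines, |FE|² = |ED|² + |DF|² − 2·|ED|·|DF|·cos D = 2.4829e+05, so |FE| ≈ 498.28.
Area = ½·|ED|·|DF|·sin D ≈ 35647.
The altitude from E has length 2·area/|DF| ≈ 393.89.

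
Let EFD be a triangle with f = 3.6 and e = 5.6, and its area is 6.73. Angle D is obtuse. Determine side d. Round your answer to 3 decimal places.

From area = ½·e·f·sin D, we get sin D = 2·area/(e·f) ≈ 0.66766.
Taking the obtuse solution, ∠D ≈ 138.11°.
Law of cosines then gives d ≈ 8.6219.

8.622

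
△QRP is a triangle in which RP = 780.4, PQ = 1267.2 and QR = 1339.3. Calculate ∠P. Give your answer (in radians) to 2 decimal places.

By the law of cosines, cos P = (RP² + PQ² − QR²) / (2·RP·PQ) ≈ 0.21291, so ∠P ≈ 1.3562 rad.

∠P ≈ 1.36 rad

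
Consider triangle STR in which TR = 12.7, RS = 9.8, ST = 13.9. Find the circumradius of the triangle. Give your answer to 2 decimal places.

7.19

By the law of cosines, cos S = (RS² + ST² − TR²) / (2·RS·ST) ≈ 0.46968, so ∠S ≈ 61.99°.
Circumradius = TR/(2 sin S) ≈ 7.1927.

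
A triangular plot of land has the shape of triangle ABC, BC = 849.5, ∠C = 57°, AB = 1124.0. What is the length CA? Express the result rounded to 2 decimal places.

1332.03

Law of sines: sin A = BC·sin C/AB ≈ 0.63385.
Since AB ≥ BC, only the acute value applies: ∠A ≈ 39.33°.
Then ∠B = 180° − ∠C − ∠A ≈ 83.67°.
Law of sines gives CA = AB·sin B/sin C ≈ 1332.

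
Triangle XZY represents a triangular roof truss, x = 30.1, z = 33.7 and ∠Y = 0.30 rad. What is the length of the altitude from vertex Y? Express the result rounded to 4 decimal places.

h_Y ≈ 29.4554

By the law of cosines, y² = x² + z² − 2·x·z·cos Y = 103.57, so y ≈ 10.177.
Area = ½·x·z·sin Y ≈ 149.88.
The altitude from Y has length 2·area/y ≈ 29.455.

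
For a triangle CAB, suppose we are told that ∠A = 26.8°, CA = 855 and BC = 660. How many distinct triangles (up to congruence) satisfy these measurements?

2

CA·sin A = 855·sin(26.8°) ≈ 385.5.
Since CA sin A < BC < CA (385.5 < 660 < 855), two triangles exist.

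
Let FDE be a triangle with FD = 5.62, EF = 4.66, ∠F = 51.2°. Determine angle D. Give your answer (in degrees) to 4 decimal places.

By the law of cosines, DE² = EF² + FD² − 2·EF·FD·cos F = 20.479, so DE ≈ 4.5254.
Law of cosines again: cos D = (FD² + DE² − EF²)/(2·FD·DE) ≈ 0.59663, so ∠D ≈ 53.37°.

∠D ≈ 53.3708°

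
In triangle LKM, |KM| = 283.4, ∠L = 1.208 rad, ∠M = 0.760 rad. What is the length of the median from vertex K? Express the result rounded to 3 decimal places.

The third angle is ∠K = π − ∠M − ∠L = 1.174 rad.
Law of sines: |ML| = |KM|·sin K/sin L ≈ 279.53.
Law of sines: |LK| = |KM|·sin M/sin L ≈ 208.83.
Median from K: ½√(2·|LK|² + 2·|KM|² − |ML|²) ≈ 205.98.

m_K ≈ 205.983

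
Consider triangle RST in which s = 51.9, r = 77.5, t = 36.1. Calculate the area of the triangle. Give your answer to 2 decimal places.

area ≈ 790.71

Semiperimeter p = (77.5 + 51.9 + 36.1)/2 = 82.75.
Heron's formula: area = √(82.75·5.25·30.85·46.65) ≈ 790.71.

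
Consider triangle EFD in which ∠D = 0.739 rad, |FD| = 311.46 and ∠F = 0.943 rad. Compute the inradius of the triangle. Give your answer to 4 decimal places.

The third angle is ∠E = π − ∠F − ∠D = 1.460 rad.
Law of sines: |DE| = |FD|·sin F/sin E ≈ 253.64.
Law of sines: |EF| = |FD|·sin D/sin E ≈ 211.09.
Area = ½·|FD|·|DE|·sin D ≈ 26605.
Semiperimeter s = (311.46+253.64+211.09)/2 = 388.09.
Inradius = area/s = 26605/388.09 ≈ 68.552.

68.5522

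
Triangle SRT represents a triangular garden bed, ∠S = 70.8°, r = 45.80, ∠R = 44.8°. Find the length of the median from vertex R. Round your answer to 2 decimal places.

The third angle is ∠T = 180° − ∠S − ∠R = 64.40°.
Law of sines: s = r·sin S/sin R ≈ 61.383.
Law of sines: t = r·sin T/sin R ≈ 58.618.
Median from R: ½√(2·t² + 2·s² − r²) ≈ 55.475.

55.48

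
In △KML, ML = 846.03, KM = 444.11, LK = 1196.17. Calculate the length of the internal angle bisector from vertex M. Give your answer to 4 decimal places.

t_M ≈ 229.6538

By the law of cosines, cos M = (KM² + ML² − LK²) / (2·KM·ML) ≈ -0.68909, so ∠M ≈ 2.331 rad.
The bisector from M has length 2·KM·ML·cos(∠M/2)/(KM+ML) ≈ 229.65.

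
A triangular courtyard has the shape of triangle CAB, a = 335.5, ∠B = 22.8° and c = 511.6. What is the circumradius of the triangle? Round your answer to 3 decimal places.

R ≈ 310.294

By the law of cosines, b² = c² + a² − 2·c·a·cos B = 57834, so b ≈ 240.49.
Area = ½·c·a·sin B ≈ 33257.
Circumradius = b/(2 sin B) ≈ 310.29.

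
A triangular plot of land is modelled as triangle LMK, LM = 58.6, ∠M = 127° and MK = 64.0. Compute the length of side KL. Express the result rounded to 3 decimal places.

By the law of cosines, KL² = LM² + MK² − 2·LM·MK·cos M = 12044, so KL ≈ 109.75.

109.745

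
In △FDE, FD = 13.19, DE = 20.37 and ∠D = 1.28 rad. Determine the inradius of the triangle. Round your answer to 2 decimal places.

4.73

By the law of cosines, EF² = FD² + DE² − 2·FD·DE·cos D = 434.84, so EF ≈ 20.853.
Area = ½·FD·DE·sin D ≈ 128.7.
Semiperimeter s = (20.37+20.853+13.19)/2 = 27.206.
Inradius = area/s = 128.7/27.206 ≈ 4.7305.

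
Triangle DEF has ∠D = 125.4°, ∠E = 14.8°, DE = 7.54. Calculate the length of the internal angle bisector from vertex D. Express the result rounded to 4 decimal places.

The third angle is ∠F = 180° − ∠D − ∠E = 39.80°.
Law of sines: EF = DE·sin D/sin F ≈ 9.6016.
Law of sines: FD = DE·sin E/sin F ≈ 3.009.
The bisector from D has length 2·FD·DE·cos(∠D/2)/(FD+DE) ≈ 1.9728.

t_D ≈ 1.9728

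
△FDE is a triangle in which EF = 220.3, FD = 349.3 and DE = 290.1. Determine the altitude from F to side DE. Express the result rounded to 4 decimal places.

Semiperimeter s = (290.1 + 220.3 + 349.3)/2 = 429.85.
Heron's formula: area = √(429.85·139.75·209.55·80.55) ≈ 31843.
The altitude from F has length 2·area/DE ≈ 219.53.

h_F ≈ 219.5297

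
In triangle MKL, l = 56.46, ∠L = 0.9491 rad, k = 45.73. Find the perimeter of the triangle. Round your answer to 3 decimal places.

Law of sines: sin K = k·sin L/l ≈ 0.65840.
Since l ≥ k, only the acute value applies: ∠K ≈ 0.7187 rad.
Then ∠M = π − ∠L − ∠K ≈ 1.4738 rad.
Law of sines gives m = l·sin M/sin L ≈ 69.129.
Semiperimeter s = (69.129+45.73+56.46)/2 = 85.66.
Perimeter = 69.129 + 45.73 + 56.46 = 171.32.

perimeter ≈ 171.319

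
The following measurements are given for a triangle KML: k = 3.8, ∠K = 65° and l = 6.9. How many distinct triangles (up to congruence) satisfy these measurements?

0

l·sin K = 6.9·sin(65°) ≈ 6.254.
Since k = 3.8 < 6.254 = l sin K, no triangle exists.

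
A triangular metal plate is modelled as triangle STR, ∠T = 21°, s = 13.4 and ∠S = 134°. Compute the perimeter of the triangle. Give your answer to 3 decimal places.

The third angle is ∠R = 180° − ∠S − ∠T = 25.00°.
Law of sines: t = s·sin T/sin S ≈ 6.6757.
Law of sines: r = s·sin R/sin S ≈ 7.8726.
Semiperimeter p = (13.4+6.6757+7.8726)/2 = 13.974.
Perimeter = 13.4 + 6.6757 + 7.8726 = 27.948.

perimeter ≈ 27.948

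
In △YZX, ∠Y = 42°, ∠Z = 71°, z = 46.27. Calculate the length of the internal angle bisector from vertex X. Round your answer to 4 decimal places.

31.9793

The third angle is ∠X = 180° − ∠Y − ∠Z = 67.00°.
Law of sines: y = z·sin Y/sin Z ≈ 32.745.
Law of sines: x = z·sin X/sin Z ≈ 45.046.
The bisector from X has length 2·y·z·cos(∠X/2)/(y+z) ≈ 31.979.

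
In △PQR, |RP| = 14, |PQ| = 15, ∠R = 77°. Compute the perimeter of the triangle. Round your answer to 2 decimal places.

perimeter ≈ 38.39

Law of sines: sin Q = |RP|·sin R/|PQ| ≈ 0.90941.
Since |PQ| ≥ |RP|, only the acute value applies: ∠Q ≈ 65.42°.
Then ∠P = 180° − ∠R − ∠Q ≈ 37.58°.
Law of sines gives |QR| = |PQ|·sin P/sin R ≈ 9.3878.
Semiperimeter s = (9.3878+14+15)/2 = 19.194.
Perimeter = 9.3878 + 14 + 15 = 38.388.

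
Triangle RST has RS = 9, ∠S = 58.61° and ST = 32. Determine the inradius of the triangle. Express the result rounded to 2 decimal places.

By the law of cosines, TR² = RS² + ST² − 2·RS·ST·cos S = 804.98, so TR ≈ 28.372.
Area = ½·RS·ST·sin S ≈ 122.92.
Semiperimeter s = (32+28.372+9)/2 = 34.686.
Inradius = area/s = 122.92/34.686 ≈ 3.5439.

r ≈ 3.54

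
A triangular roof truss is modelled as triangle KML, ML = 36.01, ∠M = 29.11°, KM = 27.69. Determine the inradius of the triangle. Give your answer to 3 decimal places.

5.943

By the law of cosines, LK² = KM² + ML² − 2·KM·ML·cos M = 321.12, so LK ≈ 17.92.
Area = ½·KM·ML·sin M ≈ 242.54.
Semiperimeter s = (36.01+17.92+27.69)/2 = 40.81.
Inradius = area/s = 242.54/40.81 ≈ 5.9432.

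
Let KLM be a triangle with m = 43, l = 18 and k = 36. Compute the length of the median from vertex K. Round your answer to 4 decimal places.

Median from K: ½√(2·l² + 2·m² − k²) ≈ 27.613.

27.6134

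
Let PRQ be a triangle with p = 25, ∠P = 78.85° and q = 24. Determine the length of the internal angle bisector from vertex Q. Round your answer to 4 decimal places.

Law of sines: sin Q = q·sin P/p ≈ 0.94188.
Since p ≥ q, only the acute value applies: ∠Q ≈ 70.37°.
Then ∠R = 180° − ∠P − ∠Q ≈ 30.78°.
Law of sines gives r = p·sin R/sin P ≈ 13.04.
The bisector from Q has length 2·p·r·cos(∠Q/2)/(p+r) ≈ 14.008.

14.0083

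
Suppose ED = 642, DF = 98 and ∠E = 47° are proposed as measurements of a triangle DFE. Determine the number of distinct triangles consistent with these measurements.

0

ED·sin E = 642·sin(47°) ≈ 469.5.
Since DF = 98 < 469.5 = ED sin E, no triangle exists.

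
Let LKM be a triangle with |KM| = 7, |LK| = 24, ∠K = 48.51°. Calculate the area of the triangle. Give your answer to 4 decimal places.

area ≈ 62.9220

Area = ½·|LK|·|KM|·sin K ≈ 62.922.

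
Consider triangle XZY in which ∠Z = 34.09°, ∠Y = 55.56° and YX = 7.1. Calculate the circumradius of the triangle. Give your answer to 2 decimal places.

The third angle is ∠X = 180° − ∠Z − ∠Y = 90.35°.
Law of sines: ZY = YX·sin X/sin Z ≈ 12.667.
Law of sines: XZ = YX·sin Y/sin Z ≈ 10.447.
Circumradius = YX/(2 sin Z) ≈ 6.3337.

R ≈ 6.33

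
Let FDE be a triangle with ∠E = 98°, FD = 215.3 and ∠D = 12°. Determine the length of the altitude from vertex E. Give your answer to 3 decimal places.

The third angle is ∠F = 180° − ∠D − ∠E = 70.00°.
Law of sines: DE = FD·sin F/sin E ≈ 204.3.
Law of sines: EF = FD·sin D/sin E ≈ 45.203.
Area = ½·FD·DE·sin D ≈ 4572.7.
The altitude from E has length 2·area/FD ≈ 42.477.

h_E ≈ 42.477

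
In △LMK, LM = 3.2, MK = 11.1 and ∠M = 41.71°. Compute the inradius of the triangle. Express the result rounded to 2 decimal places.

By the law of cosines, KL² = LM² + MK² − 2·LM·MK·cos M = 80.417, so KL ≈ 8.9676.
Area = ½·LM·MK·sin M ≈ 11.817.
Semiperimeter s = (11.1+8.9676+3.2)/2 = 11.634.
Inradius = area/s = 11.817/11.634 ≈ 1.0157.

r ≈ 1.02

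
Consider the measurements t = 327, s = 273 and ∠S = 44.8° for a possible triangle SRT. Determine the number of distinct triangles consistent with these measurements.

t·sin S = 327·sin(44.8°) ≈ 230.4.
Since t sin S < s < t (230.4 < 273 < 327), two triangles exist.

2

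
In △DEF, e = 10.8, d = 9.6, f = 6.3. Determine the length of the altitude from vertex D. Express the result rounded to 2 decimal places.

6.25

Semiperimeter s = (9.6 + 10.8 + 6.3)/2 = 13.35.
Heron's formula: area = √(13.35·3.75·2.55·7.05) ≈ 30.
The altitude from D has length 2·area/d ≈ 6.25.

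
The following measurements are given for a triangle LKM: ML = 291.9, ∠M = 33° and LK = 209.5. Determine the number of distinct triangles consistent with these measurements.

2

ML·sin M = 291.9·sin(33°) ≈ 159.
Since ML sin M < LK < ML (159 < 209.5 < 291.9), two triangles exist.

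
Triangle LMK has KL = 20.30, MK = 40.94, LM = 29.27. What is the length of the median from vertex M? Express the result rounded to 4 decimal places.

Median from M: ½√(2·LM² + 2·MK² − KL²) ≈ 34.108.

m_M ≈ 34.1084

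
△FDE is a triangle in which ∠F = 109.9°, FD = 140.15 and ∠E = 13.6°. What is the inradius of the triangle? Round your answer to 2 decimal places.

The third angle is ∠D = 180° − ∠E − ∠F = 56.50°.
Law of sines: DE = FD·sin F/sin E ≈ 560.43.
Law of sines: EF = FD·sin D/sin E ≈ 497.01.
Area = ½·FD·DE·sin D ≈ 32749.
Semiperimeter s = (560.43+497.01+140.15)/2 = 598.8.
Inradius = area/s = 32749/598.8 ≈ 54.691.

r ≈ 54.69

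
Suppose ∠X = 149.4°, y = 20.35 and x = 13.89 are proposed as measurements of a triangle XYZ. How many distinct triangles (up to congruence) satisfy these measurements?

y·sin X = 20.35·sin(149.4°) ≈ 10.36.
Since ∠X is not acute, a triangle exists only if x > y; here x ≤ y, so there is no triangle.

0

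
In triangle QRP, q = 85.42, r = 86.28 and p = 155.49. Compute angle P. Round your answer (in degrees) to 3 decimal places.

∠P ≈ 129.805°

By the law of cosines, cos P = (q² + r² − p²) / (2·q·r) ≈ -0.64018, so ∠P ≈ 129.81°.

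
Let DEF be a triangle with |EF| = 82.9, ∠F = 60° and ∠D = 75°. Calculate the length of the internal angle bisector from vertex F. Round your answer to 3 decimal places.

60.687

The third angle is ∠E = 180° − ∠F − ∠D = 45.00°.
Law of sines: |FD| = |EF|·sin E/sin D ≈ 60.687.
Law of sines: |DE| = |EF|·sin F/sin D ≈ 74.326.
The bisector from F has length 2·|EF|·|FD|·cos(∠F/2)/(|EF|+|FD|) ≈ 60.687.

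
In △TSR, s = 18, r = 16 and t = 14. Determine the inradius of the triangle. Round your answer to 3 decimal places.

Semiperimeter p = (14 + 18 + 16)/2 = 24.
Heron's formula: area = √(24·10·6·8) ≈ 107.33.
Inradius = area/p = 107.33/24 ≈ 4.4721.

4.472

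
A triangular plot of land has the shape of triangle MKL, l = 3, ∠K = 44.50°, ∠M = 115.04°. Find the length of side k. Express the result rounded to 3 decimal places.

The third angle is ∠L = 180° − ∠M − ∠K = 20.46°.
Law of sines: k = l·sin K/sin L ≈ 6.0155.

6.015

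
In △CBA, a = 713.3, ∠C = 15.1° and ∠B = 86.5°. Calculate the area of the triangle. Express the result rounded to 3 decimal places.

The third angle is ∠A = 180° − ∠C − ∠B = 78.40°.
Law of sines: c = a·sin C/sin A ≈ 189.69.
Law of sines: b = a·sin B/sin A ≈ 726.81.
Area = ½·a·c·sin B ≈ 67528.

area ≈ 67527.565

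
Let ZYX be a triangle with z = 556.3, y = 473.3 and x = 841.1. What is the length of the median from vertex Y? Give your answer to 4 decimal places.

m_Y ≈ 672.6487

Median from Y: ½√(2·x² + 2·z² − y²) ≈ 672.65.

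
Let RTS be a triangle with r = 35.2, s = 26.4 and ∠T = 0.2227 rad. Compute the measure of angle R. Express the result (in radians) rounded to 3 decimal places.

∠R ≈ 2.366 rad

By the law of cosines, t² = s² + r² − 2·s·r·cos T = 123.34, so t ≈ 11.106.
Law of cosines again: cos R = (t² + s² − r²)/(2·t·s) ≈ -0.71411, so ∠R ≈ 2.3661 rad.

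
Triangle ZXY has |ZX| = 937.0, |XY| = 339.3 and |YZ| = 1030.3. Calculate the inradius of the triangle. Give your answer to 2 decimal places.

r ≈ 137.03

Semiperimeter s = (339.3 + 1030.3 + 937)/2 = 1153.3.
Heron's formula: area = √(1153.3·814·123·216.3) ≈ 1.5804e+05.
Inradius = area/s = 1.5804e+05/1153.3 ≈ 137.03.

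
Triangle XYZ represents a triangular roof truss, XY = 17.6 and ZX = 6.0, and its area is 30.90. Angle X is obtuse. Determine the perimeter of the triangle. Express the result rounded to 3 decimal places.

perimeter ≈ 46.338

From area = ½·ZX·XY·sin X, we get sin X = 2·area/(ZX·XY) ≈ 0.58523.
Taking the obtuse solution, ∠X ≈ 2.5164 rad.
Law of cosines then gives YZ ≈ 22.738.
Perimeter = 22.738 + 6 + 17.6 = 46.338.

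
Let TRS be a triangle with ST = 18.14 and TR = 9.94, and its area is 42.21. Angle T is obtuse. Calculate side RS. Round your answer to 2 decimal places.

From area = ½·ST·TR·sin T, we get sin T = 2·area/(ST·TR) ≈ 0.46819.
Taking the obtuse solution, ∠T ≈ 152.08°.
Law of cosines then gives RS ≈ 27.323.

27.32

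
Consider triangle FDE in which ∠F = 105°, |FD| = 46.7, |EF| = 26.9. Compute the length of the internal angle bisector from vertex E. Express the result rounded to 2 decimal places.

By the law of cosines, |DE|² = |EF|² + |FD|² − 2·|EF|·|FD|·cos F = 3554.8, so |DE| ≈ 59.622.
Law of cosines again: cos E = (|DE|² + |EF|² − |FD|²)/(2·|DE|·|EF|) ≈ 0.65390, so ∠E ≈ 49.16°.
The bisector from E has length 2·|DE|·|EF|·cos(∠E/2)/(|DE|+|EF|) ≈ 33.713.

t_E ≈ 33.71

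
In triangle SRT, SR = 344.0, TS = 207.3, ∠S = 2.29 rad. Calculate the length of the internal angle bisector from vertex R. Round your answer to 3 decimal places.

t_R ≈ 404.285

By the law of cosines, RT² = TS² + SR² − 2·TS·SR·cos S = 2.5527e+05, so RT ≈ 505.24.
Law of cosines again: cos R = (SR² + RT² − TS²)/(2·SR·RT) ≈ 0.95117, so ∠R ≈ 0.314 rad.
The bisector from R has length 2·SR·RT·cos(∠R/2)/(SR+RT) ≈ 404.28.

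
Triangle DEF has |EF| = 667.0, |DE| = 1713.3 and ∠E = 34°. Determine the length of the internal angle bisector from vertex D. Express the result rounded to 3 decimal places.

t_D ≈ 1407.167

By the law of cosines, |FD|² = |DE|² + |EF|² − 2·|DE|·|EF|·cos E = 1.4855e+06, so |FD| ≈ 1218.8.
Law of cosines again: cos D = (|FD|² + |DE|² − |EF|²)/(2·|FD|·|DE|) ≈ 0.95202, so ∠D ≈ 17.82°.
The bisector from D has length 2·|FD|·|DE|·cos(∠D/2)/(|FD|+|DE|) ≈ 1407.2.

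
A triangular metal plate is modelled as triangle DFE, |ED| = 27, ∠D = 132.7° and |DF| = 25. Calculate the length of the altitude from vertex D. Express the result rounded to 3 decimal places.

By the law of cosines, |FE|² = |ED|² + |DF|² − 2·|ED|·|DF|·cos D = 2269.5, so |FE| ≈ 47.639.
Area = ½·|ED|·|DF|·sin D ≈ 248.03.
The altitude from D has length 2·area/|FE| ≈ 10.413.

h_D ≈ 10.413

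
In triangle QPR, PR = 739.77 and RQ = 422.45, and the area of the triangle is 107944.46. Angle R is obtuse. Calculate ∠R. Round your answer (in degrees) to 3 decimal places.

From area = ½·PR·RQ·sin R, we get sin R = 2·area/(PR·RQ) ≈ 0.69081.
Taking the obtuse solution, ∠R ≈ 136.31°.

∠R ≈ 136.306°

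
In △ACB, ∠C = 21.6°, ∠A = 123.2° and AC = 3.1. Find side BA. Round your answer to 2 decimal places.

1.98

The third angle is ∠B = 180° − ∠A − ∠C = 35.20°.
Law of sines: BA = AC·sin C/sin B ≈ 1.9797.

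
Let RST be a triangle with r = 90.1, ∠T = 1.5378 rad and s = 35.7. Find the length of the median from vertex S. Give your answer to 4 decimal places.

By the law of cosines, t² = r² + s² − 2·r·s·cos T = 9180.3, so t ≈ 95.814.
Median from S: ½√(2·t² + 2·r² − s²) ≈ 91.272.

91.2717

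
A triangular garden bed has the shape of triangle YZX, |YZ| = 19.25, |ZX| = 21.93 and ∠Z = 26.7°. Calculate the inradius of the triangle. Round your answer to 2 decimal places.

3.72

By the law of cosines, |XY|² = |YZ|² + |ZX|² − 2·|YZ|·|ZX|·cos Z = 97.209, so |XY| ≈ 9.8595.
Area = ½·|YZ|·|ZX|·sin Z ≈ 94.841.
Semiperimeter s = (21.93+9.8595+19.25)/2 = 25.52.
Inradius = area/s = 94.841/25.52 ≈ 3.7164.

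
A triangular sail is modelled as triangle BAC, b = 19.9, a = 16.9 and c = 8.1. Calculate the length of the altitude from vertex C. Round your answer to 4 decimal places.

Semiperimeter s = (19.9 + 16.9 + 8.1)/2 = 22.45.
Heron's formula: area = √(22.45·2.55·5.55·14.35) ≈ 67.523.
The altitude from C has length 2·area/c ≈ 16.672.

h_C ≈ 16.6723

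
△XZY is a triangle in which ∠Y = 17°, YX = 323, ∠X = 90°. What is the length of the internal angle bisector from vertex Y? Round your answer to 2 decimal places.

The third angle is ∠Z = 180° − ∠Y − ∠X = 73.00°.
Law of sines: ZY = YX·sin X/sin Z ≈ 337.76.
Law of sines: XZ = YX·sin Y/sin Z ≈ 98.751.
The bisector from Y has length 2·ZY·YX·cos(∠Y/2)/(ZY+YX) ≈ 326.59.

326.59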